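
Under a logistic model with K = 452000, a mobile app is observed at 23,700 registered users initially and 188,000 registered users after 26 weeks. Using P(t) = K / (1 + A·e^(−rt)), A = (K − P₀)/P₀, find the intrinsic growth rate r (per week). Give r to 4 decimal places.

A = (452000 − 23700)/23700 = 18.07173
188000 = 452000/(1 + 18.07173·e^(−r·26)) → e^(−26r) = (2.40426 − 1)/18.07173 = 0.077705
r = −ln(0.077705)/26 = 2.55484/26

r ≈ 0.0983 per week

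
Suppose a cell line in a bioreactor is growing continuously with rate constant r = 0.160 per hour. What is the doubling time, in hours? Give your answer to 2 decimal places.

doubling time = ln(2) / |r| = 0.69315 / 0.16

doubling time ≈ 4.33 hours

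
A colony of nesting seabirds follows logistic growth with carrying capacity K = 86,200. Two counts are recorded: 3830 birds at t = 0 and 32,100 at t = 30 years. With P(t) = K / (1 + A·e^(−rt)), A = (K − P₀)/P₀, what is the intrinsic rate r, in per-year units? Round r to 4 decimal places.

A = (86200 − 3830)/3830 = 21.50653
32100 = 86200/(1 + 21.50653·e^(−r·30)) → e^(−30r) = (2.68536 − 1)/21.50653 = 0.078365
r = −ln(0.078365)/30 = 2.54638/30

r ≈ 0.0849 per year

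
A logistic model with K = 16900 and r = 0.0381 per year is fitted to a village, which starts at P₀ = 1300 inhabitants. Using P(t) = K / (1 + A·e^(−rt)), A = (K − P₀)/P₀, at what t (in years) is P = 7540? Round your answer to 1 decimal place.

A = (16900 − 1300)/1300 = 12
7540 = 16900/(1 + 12·e^(−0.0381t)) → 1 + 12·e^(−0.0381t) = 2.24138
e^(−0.0381t) = 0.103448 → t = ln(9.66667)/0.0381 = 2.26868/0.0381

t ≈ 59.5 years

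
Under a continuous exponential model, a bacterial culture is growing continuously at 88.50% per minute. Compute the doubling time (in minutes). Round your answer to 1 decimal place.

doubling time ≈ 0.8 minutes

doubling time = ln(2) / |r| = 0.69315 / 0.885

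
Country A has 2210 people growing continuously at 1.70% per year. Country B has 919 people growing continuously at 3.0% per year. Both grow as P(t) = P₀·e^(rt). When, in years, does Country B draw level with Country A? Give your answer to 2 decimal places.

t ≈ 67.50 years

2210·e^(0.017t) = 919·e^(0.03t)
2210/919 = e^((0.03 − 0.017)t) → ln(2.40479) = 0.013·t
t = 0.87746 / 0.013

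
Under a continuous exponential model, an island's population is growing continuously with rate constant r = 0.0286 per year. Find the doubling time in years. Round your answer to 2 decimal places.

doubling time ≈ 24.24 years

doubling time = ln(2) / |r| = 0.69315 / 0.0286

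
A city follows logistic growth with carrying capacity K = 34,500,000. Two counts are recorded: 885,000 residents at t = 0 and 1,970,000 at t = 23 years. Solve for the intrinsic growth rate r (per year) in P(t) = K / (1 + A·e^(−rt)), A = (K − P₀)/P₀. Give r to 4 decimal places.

A = (34500000 − 885000)/885000 = 37.98305
1970000 = 34500000/(1 + 37.98305·e^(−r·23)) → e^(−23r) = (17.51269 − 1)/37.98305 = 0.434738
r = −ln(0.434738)/23 = 0.83301/23

r ≈ 0.0362 per year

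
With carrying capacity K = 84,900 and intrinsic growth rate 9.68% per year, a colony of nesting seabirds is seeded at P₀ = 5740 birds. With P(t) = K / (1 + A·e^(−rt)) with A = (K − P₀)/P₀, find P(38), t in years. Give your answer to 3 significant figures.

≈ 63,000 birds

A = (84900 − 5740)/5740 = 13.79094
P(38) = 84900 / (1 + 13.79094·e^(−0.0968·38)) = 84900 / (1 + 13.79094·0.025263)
= 84900 / 1.34841 ≈ 62963.25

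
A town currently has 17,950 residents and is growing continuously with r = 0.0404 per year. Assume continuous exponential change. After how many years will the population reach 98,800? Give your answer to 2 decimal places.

98800 = 17950 · e^(0.0404·t)
t = ln(98800/17950) / 0.0404 = ln(5.50418) / 0.0404 = 1.70551 / 0.0404

t ≈ 42.22 years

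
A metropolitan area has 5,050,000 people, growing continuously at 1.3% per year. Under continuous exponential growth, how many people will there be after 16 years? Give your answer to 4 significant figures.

P(16) = 5050000 · e^(0.013·16) = 5050000 · e^(0.208)
= 5050000 · 1.23121 ≈ 6217626.51

≈ 6,218,000 people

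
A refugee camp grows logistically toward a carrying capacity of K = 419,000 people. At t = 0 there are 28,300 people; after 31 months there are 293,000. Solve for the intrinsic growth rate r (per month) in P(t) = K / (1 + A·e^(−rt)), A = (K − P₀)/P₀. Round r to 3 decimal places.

r ≈ 0.112 per month

A = (419000 − 28300)/28300 = 13.80565
293000 = 419000/(1 + 13.80565·e^(−r·31)) → e^(−31r) = (1.43003 − 1)/13.80565 = 0.031149
r = −ln(0.031149)/31 = 3.46897/31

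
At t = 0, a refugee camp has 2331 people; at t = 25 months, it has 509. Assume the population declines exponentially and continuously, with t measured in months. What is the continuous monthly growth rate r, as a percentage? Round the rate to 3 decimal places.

r ≈ -6.086% per month

509 = 2331 · e^(r·25)
e^(25r) = 509/2331 = 0.21836
r = ln(0.21836) / 25 = -1.5216 / 25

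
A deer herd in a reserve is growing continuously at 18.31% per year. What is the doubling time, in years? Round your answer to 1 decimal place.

doubling time ≈ 3.8 years

doubling time = ln(2) / |r| = 0.69315 / 0.1831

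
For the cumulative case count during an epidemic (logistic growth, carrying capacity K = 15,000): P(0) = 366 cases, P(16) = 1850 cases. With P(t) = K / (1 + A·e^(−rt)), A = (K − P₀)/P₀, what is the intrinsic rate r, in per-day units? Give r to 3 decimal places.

A = (15000 − 366)/366 = 39.98361
1850 = 15000/(1 + 39.98361·e^(−r·16)) → e^(−16r) = (8.10811 − 1)/39.98361 = 0.177776
r = −ln(0.177776)/16 = 1.72723/16

r ≈ 0.108 per day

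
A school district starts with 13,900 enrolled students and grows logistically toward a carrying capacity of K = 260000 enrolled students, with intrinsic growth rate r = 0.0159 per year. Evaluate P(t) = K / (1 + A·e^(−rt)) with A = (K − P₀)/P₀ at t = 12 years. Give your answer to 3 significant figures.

≈ 16,600 enrolled students

A = (260000 − 13900)/13900 = 17.70504
P(12) = 260000 / (1 + 17.70504·e^(−0.0159·12)) = 260000 / (1 + 17.70504·0.826298)
= 260000 / 15.62963 ≈ 16635.07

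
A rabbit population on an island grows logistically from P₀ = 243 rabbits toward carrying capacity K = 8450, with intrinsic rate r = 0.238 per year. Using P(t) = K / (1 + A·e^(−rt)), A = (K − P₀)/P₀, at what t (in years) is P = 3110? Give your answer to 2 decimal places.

t ≈ 12.52 years

A = (8450 − 243)/243 = 33.77366
3110 = 8450/(1 + 33.77366·e^(−0.238t)) → 1 + 33.77366·e^(−0.238t) = 2.71704
e^(−0.238t) = 0.05084 → t = ln(19.66968)/0.238 = 2.97908/0.238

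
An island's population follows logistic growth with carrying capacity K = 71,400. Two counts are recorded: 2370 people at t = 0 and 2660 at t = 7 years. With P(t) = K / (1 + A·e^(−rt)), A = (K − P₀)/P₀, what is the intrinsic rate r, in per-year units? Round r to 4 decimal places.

r ≈ 0.0171 per year

A = (71400 − 2370)/2370 = 29.12658
2660 = 71400/(1 + 29.12658·e^(−r·7)) → e^(−7r) = (26.84211 − 1)/29.12658 = 0.887234
r = −ln(0.887234)/7 = 0.11965/7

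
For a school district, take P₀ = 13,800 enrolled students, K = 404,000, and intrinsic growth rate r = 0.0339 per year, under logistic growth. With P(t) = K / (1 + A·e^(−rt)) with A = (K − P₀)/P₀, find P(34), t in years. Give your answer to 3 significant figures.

A = (404000 − 13800)/13800 = 28.27536
P(34) = 404000 / (1 + 28.27536·e^(−0.0339·34)) = 404000 / (1 + 28.27536·0.315815)
= 404000 / 9.92977 ≈ 40685.73

≈ 40,700 enrolled students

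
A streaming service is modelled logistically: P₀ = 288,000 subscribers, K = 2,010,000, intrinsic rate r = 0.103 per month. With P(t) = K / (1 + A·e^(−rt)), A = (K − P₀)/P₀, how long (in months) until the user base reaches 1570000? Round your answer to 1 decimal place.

t ≈ 29.7 months

A = (2010000 − 288000)/288000 = 5.97917
1570000 = 2010000/(1 + 5.97917·e^(−0.103t)) → 1 + 5.97917·e^(−0.103t) = 1.28025
e^(−0.103t) = 0.046872 → t = ln(21.33475)/0.103 = 3.06034/0.103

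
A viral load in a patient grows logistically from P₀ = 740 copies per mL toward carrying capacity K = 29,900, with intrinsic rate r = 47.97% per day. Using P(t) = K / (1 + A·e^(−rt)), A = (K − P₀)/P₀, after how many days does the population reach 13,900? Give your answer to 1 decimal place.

A = (29900 − 740)/740 = 39.40541
13900 = 29900/(1 + 39.40541·e^(−0.4797t)) → 1 + 39.40541·e^(−0.4797t) = 2.15108
e^(−0.4797t) = 0.029211 → t = ln(34.23345)/0.4797 = 3.5332/0.4797

t ≈ 7.4 days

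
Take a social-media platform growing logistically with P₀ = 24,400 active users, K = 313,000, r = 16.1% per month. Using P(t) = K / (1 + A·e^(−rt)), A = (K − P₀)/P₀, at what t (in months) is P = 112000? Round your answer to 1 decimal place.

A = (313000 − 24400)/24400 = 11.82787
112000 = 313000/(1 + 11.82787·e^(−0.161t)) → 1 + 11.82787·e^(−0.161t) = 2.79464
e^(−0.161t) = 0.15173 → t = ln(6.59065)/0.161 = 1.88565/0.161

t ≈ 11.7 months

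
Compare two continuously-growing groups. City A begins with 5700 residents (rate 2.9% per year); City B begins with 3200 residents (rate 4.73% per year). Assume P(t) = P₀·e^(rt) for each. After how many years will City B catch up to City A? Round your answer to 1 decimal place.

5700·e^(0.029t) = 3200·e^(0.0473t)
5700/3200 = e^((0.0473 − 0.029)t) → ln(1.78125) = 0.0183·t
t = 0.57732 / 0.0183

t ≈ 31.5 years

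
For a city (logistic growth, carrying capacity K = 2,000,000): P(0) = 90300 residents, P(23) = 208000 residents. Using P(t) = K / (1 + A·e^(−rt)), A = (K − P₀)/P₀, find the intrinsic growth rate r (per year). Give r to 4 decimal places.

r ≈ 0.0390 per year

A = (2000000 − 90300)/90300 = 21.14839
208000 = 2000000/(1 + 21.14839·e^(−r·23)) → e^(−23r) = (9.61538 − 1)/21.14839 = 0.407378
r = −ln(0.407378)/23 = 0.89801/23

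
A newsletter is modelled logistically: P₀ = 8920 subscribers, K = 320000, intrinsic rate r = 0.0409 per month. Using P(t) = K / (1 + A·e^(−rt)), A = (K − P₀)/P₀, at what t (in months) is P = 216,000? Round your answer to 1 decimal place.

t ≈ 104.7 months

A = (320000 − 8920)/8920 = 34.87444
216000 = 320000/(1 + 34.87444·e^(−0.0409t)) → 1 + 34.87444·e^(−0.0409t) = 1.48148
e^(−0.0409t) = 0.013806 → t = ln(72.43153)/0.0409 = 4.28264/0.0409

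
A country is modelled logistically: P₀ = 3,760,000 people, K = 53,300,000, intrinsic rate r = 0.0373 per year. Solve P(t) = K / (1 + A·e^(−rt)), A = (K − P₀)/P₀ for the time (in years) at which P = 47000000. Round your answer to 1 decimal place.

t ≈ 123.0 years

A = (53300000 − 3760000)/3760000 = 13.17553
47000000 = 53300000/(1 + 13.17553·e^(−0.0373t)) → 1 + 13.17553·e^(−0.0373t) = 1.13404
e^(−0.0373t) = 0.010174 → t = ln(98.29365)/0.0373 = 4.58796/0.0373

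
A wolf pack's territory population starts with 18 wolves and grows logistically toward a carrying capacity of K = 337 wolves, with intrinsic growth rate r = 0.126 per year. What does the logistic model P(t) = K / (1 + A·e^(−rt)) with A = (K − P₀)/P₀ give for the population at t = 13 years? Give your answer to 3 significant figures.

≈ 75.8 wolves

A = (337 − 18)/18 = 17.72222
P(13) = 337 / (1 + 17.72222·e^(−0.126·13)) = 337 / (1 + 17.72222·0.194368)
= 337 / 4.44464 ≈ 75.82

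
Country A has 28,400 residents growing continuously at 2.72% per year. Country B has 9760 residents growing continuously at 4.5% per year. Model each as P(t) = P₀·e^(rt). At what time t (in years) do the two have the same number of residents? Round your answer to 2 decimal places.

t ≈ 60.01 years

28400·e^(0.0272t) = 9760·e^(0.045t)
28400/9760 = e^((0.045 − 0.0272)t) → ln(2.90984) = 0.0178·t
t = 1.0681 / 0.0178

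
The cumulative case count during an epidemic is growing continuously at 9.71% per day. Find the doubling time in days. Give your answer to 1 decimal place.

doubling time = ln(2) / |r| = 0.69315 / 0.0971

doubling time ≈ 7.1 days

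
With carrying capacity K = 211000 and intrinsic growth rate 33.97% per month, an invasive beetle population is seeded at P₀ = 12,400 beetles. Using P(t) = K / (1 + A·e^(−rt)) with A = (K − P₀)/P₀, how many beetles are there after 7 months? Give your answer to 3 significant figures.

A = (211000 − 12400)/12400 = 16.01613
P(7) = 211000 / (1 + 16.01613·e^(−0.3397·7)) = 211000 / (1 + 16.01613·0.092745)
= 211000 / 2.48542 ≈ 84895.17

≈ 84,900 beetles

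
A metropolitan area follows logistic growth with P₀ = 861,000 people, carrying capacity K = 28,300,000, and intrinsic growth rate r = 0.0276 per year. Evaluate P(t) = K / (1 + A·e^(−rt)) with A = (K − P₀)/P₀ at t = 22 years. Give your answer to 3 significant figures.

≈ 1,540,000 people

A = (28300000 − 861000)/861000 = 31.86876
P(22) = 28300000 / (1 + 31.86876·e^(−0.0276·22)) = 28300000 / (1 + 31.86876·0.544874)
= 28300000 / 18.36447 ≈ 1541019.2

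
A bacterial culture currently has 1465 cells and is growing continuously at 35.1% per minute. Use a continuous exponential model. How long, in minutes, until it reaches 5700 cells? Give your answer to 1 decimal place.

5700 = 1465 · e^(0.351·t)
t = ln(5700/1465) / 0.351 = ln(3.89078) / 0.351 = 1.35861 / 0.351

t ≈ 3.9 minutes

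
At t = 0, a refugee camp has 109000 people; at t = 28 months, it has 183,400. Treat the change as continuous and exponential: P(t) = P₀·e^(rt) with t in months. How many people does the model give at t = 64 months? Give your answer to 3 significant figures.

r = ln(183400/109000) / 28 ≈ 0.018583 per month
P(64) = 109000 · e^(0.018583·64) = 109000 · 3.2848 ≈ 358043.53

≈ 358,000 people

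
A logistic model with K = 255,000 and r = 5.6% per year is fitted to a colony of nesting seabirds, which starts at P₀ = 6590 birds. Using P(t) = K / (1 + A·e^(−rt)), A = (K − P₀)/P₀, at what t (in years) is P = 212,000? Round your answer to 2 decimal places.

A = (255000 − 6590)/6590 = 37.69499
212000 = 255000/(1 + 37.69499·e^(−0.056t)) → 1 + 37.69499·e^(−0.056t) = 1.20283
e^(−0.056t) = 0.005381 → t = ln(185.84508)/0.056 = 5.22491/0.056

t ≈ 93.30 years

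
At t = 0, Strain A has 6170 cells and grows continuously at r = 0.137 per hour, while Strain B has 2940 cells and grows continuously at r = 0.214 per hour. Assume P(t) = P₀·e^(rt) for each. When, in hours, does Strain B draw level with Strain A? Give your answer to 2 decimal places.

6170·e^(0.137t) = 2940·e^(0.214t)
6170/2940 = e^((0.214 − 0.137)t) → ln(2.09864) = 0.077·t
t = 0.74129 / 0.077

t ≈ 9.63 hours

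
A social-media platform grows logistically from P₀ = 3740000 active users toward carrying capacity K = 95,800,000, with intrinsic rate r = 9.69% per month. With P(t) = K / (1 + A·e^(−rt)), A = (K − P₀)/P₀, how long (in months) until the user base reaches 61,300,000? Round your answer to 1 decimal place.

t ≈ 39.0 months

A = (95800000 − 3740000)/3740000 = 24.61497
61300000 = 95800000/(1 + 24.61497·e^(−0.0969t)) → 1 + 24.61497·e^(−0.0969t) = 1.56281
e^(−0.0969t) = 0.022864 → t = ln(43.73617)/0.0969 = 3.77818/0.0969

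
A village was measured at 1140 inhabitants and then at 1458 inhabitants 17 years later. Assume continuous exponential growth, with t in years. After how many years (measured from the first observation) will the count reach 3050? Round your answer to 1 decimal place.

t ≈ 68.0 years

r = ln(1458/1140) / 17 ≈ 0.014473 per year
t = ln(3050/1140) / r = 0.98411 / 0.014473 ≈ 67.998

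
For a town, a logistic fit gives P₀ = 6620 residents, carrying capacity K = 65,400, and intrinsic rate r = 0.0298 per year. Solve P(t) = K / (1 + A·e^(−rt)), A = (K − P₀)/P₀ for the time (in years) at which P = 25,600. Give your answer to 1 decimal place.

A = (65400 − 6620)/6620 = 8.87915
25600 = 65400/(1 + 8.87915·e^(−0.0298t)) → 1 + 8.87915·e^(−0.0298t) = 2.55469
e^(−0.0298t) = 0.175094 → t = ln(5.71121)/0.0298 = 1.74243/0.0298

t ≈ 58.5 years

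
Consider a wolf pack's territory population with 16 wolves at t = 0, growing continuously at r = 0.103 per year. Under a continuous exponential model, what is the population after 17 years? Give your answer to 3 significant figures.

P(17) = 16 · e^(0.103·17) = 16 · e^(1.751)
= 16 · 5.76036 ≈ 92.17

≈ 92.2 wolves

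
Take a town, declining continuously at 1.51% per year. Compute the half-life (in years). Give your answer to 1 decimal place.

half-life ≈ 45.9 years

half-life = ln(2) / |r| = 0.69315 / 0.0151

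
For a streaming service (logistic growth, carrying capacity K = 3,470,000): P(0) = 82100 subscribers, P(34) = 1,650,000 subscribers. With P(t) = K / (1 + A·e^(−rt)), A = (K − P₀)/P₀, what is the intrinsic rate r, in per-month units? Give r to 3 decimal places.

r ≈ 0.107 per month

A = (3470000 − 82100)/82100 = 41.26553
1650000 = 3470000/(1 + 41.26553·e^(−r·34)) → e^(−34r) = (2.10303 − 1)/41.26553 = 0.02673
r = −ln(0.02673)/34 = 3.62197/34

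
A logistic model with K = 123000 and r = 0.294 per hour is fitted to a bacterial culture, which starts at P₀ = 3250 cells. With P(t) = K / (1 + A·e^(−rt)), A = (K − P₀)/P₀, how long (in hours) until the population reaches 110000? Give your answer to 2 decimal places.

A = (123000 − 3250)/3250 = 36.84615
110000 = 123000/(1 + 36.84615·e^(−0.294t)) → 1 + 36.84615·e^(−0.294t) = 1.11818
e^(−0.294t) = 0.003207 → t = ln(311.77515)/0.294 = 5.74228/0.294

t ≈ 19.53 hours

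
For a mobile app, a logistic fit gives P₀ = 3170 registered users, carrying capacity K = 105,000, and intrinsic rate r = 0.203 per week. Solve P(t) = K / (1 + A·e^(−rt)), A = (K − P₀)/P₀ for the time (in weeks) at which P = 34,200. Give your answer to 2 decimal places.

t ≈ 13.51 weeks

A = (105000 − 3170)/3170 = 32.12303
34200 = 105000/(1 + 32.12303·e^(−0.203t)) → 1 + 32.12303·e^(−0.203t) = 3.07018
e^(−0.203t) = 0.064445 → t = ln(15.51706)/0.203 = 2.74194/0.203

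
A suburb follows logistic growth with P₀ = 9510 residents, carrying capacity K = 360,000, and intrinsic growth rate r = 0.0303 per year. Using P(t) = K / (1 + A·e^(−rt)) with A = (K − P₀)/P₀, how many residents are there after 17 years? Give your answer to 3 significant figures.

A = (360000 − 9510)/9510 = 36.85489
P(17) = 360000 / (1 + 36.85489·e^(−0.0303·17)) = 360000 / (1 + 36.85489·0.597441)
= 360000 / 23.01862 ≈ 15639.52

≈ 15,600 residents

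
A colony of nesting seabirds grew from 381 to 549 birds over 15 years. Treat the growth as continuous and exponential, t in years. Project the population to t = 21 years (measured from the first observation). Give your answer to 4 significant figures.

≈ 635.4 birds

r = ln(549/381) / 15 ≈ 0.024353 per year
P(21) = 381 · e^(0.024353·21) = 381 · 1.66766 ≈ 635.38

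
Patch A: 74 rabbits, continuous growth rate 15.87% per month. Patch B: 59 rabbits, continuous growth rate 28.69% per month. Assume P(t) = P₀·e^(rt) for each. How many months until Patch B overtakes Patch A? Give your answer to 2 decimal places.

t ≈ 1.77 months

74·e^(0.1587t) = 59·e^(0.2869t)
74/59 = e^((0.2869 − 0.1587)t) → ln(1.25424) = 0.1282·t
t = 0.22653 / 0.1282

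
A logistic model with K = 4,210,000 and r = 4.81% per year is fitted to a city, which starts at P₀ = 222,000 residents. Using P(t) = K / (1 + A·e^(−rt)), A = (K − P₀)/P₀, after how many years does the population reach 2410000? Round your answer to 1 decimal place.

t ≈ 66.1 years

A = (4210000 − 222000)/222000 = 17.96396
2410000 = 4210000/(1 + 17.96396·e^(−0.0481t)) → 1 + 17.96396·e^(−0.0481t) = 1.74689
e^(−0.0481t) = 0.041577 → t = ln(24.05175)/0.0481 = 3.18021/0.0481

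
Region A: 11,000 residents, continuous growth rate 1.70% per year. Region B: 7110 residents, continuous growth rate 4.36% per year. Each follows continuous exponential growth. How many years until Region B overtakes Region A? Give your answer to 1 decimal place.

11000·e^(0.017t) = 7110·e^(0.0436t)
11000/7110 = e^((0.0436 − 0.017)t) → ln(1.54712) = 0.0266·t
t = 0.43639 / 0.0266

t ≈ 16.4 years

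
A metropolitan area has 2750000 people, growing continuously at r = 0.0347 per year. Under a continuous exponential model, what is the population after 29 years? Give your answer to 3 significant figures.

P(29) = 2750000 · e^(0.0347·29) = 2750000 · e^(1.0063)
= 2750000 · 2.73546 ≈ 7522517.92

≈ 7,520,000 people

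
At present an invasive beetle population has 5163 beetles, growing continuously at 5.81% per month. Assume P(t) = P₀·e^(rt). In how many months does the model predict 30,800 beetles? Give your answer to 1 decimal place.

30800 = 5163 · e^(0.0581·t)
t = ln(30800/5163) / 0.0581 = ln(5.96552) / 0.0581 = 1.786 / 0.0581

t ≈ 30.7 months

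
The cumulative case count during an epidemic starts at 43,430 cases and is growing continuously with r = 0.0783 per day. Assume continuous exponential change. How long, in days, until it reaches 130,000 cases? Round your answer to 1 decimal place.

130000 = 43430 · e^(0.0783·t)
t = ln(130000/43430) / 0.0783 = ln(2.99332) / 0.0783 = 1.09638 / 0.0783

t ≈ 14.0 days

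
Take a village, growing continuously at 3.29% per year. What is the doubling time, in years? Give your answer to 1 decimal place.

doubling time = ln(2) / |r| = 0.69315 / 0.0329

doubling time ≈ 21.1 years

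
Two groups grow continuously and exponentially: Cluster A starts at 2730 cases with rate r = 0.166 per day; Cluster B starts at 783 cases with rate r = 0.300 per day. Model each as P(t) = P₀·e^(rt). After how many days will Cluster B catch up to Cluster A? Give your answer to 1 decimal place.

2730·e^(0.166t) = 783·e^(0.3t)
2730/783 = e^((0.3 − 0.166)t) → ln(3.48659) = 0.134·t
t = 1.24892 / 0.134

t ≈ 9.3 days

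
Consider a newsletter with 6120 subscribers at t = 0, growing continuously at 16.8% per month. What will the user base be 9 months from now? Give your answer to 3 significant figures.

≈ 27,800 subscribers

P(9) = 6120 · e^(0.168·9) = 6120 · e^(1.512)
= 6120 · 4.53579 ≈ 27759.06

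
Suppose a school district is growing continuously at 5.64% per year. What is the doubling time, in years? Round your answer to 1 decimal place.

doubling time ≈ 12.3 years

doubling time = ln(2) / |r| = 0.69315 / 0.0564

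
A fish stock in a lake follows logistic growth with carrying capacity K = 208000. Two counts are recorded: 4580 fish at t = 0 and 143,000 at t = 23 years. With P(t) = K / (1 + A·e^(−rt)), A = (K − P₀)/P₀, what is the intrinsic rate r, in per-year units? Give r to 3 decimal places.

A = (208000 − 4580)/4580 = 44.41485
143000 = 208000/(1 + 44.41485·e^(−r·23)) → e^(−23r) = (1.45455 − 1)/44.41485 = 0.010234
r = −ln(0.010234)/23 = 4.58203/23

r ≈ 0.199 per year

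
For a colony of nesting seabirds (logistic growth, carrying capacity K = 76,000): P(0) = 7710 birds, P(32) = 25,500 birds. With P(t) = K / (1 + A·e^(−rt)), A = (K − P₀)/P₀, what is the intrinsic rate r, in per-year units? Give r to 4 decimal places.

r ≈ 0.0468 per year

A = (76000 − 7710)/7710 = 8.85733
25500 = 76000/(1 + 8.85733·e^(−r·32)) → e^(−32r) = (2.98039 − 1)/8.85733 = 0.223588
r = −ln(0.223588)/32 = 1.49795/32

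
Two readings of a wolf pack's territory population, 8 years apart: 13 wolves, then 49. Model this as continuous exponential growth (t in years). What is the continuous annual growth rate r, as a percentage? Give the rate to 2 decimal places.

r ≈ 16.59% per year

49 = 13 · e^(r·8)
e^(8r) = 49/13 = 3.76923
r = ln(3.76923) / 8 = 1.32687 / 8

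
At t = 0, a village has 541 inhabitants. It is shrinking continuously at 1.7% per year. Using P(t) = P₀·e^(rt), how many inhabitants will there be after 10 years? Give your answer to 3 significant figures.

≈ 456 inhabitants

P(10) = 541 · e^(-0.017·10) = 541 · e^(-0.17)
= 541 · 0.84366 ≈ 456.42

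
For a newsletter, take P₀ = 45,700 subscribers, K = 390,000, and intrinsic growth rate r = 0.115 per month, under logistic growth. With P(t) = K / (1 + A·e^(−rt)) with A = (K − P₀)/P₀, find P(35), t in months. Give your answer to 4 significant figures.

≈ 343,700 subscribers

A = (390000 − 45700)/45700 = 7.53392
P(35) = 390000 / (1 + 7.53392·e^(−0.115·35)) = 390000 / (1 + 7.53392·0.017863)
= 390000 / 1.13458 ≈ 343739.06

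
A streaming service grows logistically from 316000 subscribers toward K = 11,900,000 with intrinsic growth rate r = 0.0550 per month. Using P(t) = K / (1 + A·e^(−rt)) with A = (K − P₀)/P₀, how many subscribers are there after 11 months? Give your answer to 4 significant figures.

≈ 566,200 subscribers

A = (11900000 − 316000)/316000 = 36.65823
P(11) = 11900000 / (1 + 36.65823·e^(−0.055·11)) = 11900000 / (1 + 36.65823·0.546074)
= 11900000 / 21.01812 ≈ 566178.12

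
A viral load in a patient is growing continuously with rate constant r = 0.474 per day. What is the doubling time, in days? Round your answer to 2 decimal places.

doubling time ≈ 1.46 days

doubling time = ln(2) / |r| = 0.69315 / 0.474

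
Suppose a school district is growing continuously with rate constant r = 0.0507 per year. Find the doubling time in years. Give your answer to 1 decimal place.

doubling time = ln(2) / |r| = 0.69315 / 0.0507

doubling time ≈ 13.7 years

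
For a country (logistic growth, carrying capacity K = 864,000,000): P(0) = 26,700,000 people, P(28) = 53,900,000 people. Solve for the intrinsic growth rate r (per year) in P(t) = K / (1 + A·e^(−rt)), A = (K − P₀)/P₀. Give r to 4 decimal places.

r ≈ 0.0263 per year

A = (864000000 − 26700000)/26700000 = 31.35955
53900000 = 864000000/(1 + 31.35955·e^(−r·28)) → e^(−28r) = (16.02968 − 1)/31.35955 = 0.47927
r = −ln(0.47927)/28 = 0.73549/28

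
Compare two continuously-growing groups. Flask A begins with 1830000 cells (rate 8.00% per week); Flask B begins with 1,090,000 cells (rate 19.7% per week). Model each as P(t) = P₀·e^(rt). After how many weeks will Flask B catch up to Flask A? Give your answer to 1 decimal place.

1830000·e^(0.08t) = 1090000·e^(0.197t)
1830000/1090000 = e^((0.197 − 0.08)t) → ln(1.6789) = 0.117·t
t = 0.51814 / 0.117

t ≈ 4.4 weeks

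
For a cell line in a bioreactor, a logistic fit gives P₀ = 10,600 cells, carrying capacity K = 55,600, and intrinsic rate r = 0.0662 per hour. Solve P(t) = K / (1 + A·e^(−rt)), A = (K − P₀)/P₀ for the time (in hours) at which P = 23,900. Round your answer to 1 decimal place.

t ≈ 17.6 hours

A = (55600 − 10600)/10600 = 4.24528
23900 = 55600/(1 + 4.24528·e^(−0.0662t)) → 1 + 4.24528·e^(−0.0662t) = 2.32636
e^(−0.0662t) = 0.312431 → t = ln(3.2007)/0.0662 = 1.16337/0.0662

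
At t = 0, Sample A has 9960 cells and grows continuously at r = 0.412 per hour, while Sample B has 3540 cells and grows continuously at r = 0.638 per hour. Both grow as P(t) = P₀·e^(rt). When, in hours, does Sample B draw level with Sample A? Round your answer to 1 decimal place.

9960·e^(0.412t) = 3540·e^(0.638t)
9960/3540 = e^((0.638 − 0.412)t) → ln(2.81356) = 0.226·t
t = 1.03445 / 0.226

t ≈ 4.6 hours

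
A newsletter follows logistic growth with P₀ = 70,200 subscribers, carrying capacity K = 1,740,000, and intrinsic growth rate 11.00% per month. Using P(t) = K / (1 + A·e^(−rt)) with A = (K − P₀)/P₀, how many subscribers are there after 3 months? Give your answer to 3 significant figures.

≈ 96,100 subscribers

A = (1740000 − 70200)/70200 = 23.78632
P(3) = 1740000 / (1 + 23.78632·e^(−0.11·3)) = 1740000 / (1 + 23.78632·0.718924)
= 1740000 / 18.10055 ≈ 96129.66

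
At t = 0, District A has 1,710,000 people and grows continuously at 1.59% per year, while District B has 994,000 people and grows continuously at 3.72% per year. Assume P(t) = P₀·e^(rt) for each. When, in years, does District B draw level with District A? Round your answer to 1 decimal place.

t ≈ 25.5 years

1710000·e^(0.0159t) = 994000·e^(0.0372t)
1710000/994000 = e^((0.0372 − 0.0159)t) → ln(1.72032) = 0.0213·t
t = 0.54251 / 0.0213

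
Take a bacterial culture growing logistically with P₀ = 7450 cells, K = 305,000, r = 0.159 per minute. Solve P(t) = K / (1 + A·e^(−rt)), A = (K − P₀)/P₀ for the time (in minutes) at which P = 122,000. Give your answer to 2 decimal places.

A = (305000 − 7450)/7450 = 39.9396
122000 = 305000/(1 + 39.9396·e^(−0.159t)) → 1 + 39.9396·e^(−0.159t) = 2.5
e^(−0.159t) = 0.037557 → t = ln(26.6264)/0.159 = 3.2819/0.159

t ≈ 20.64 minutes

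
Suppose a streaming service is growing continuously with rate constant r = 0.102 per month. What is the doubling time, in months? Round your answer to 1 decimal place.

doubling time ≈ 6.8 months

doubling time = ln(2) / |r| = 0.69315 / 0.102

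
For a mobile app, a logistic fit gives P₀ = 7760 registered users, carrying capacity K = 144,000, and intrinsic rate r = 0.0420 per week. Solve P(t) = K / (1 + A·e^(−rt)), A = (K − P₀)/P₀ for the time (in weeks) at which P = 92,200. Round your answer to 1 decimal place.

A = (144000 − 7760)/7760 = 17.5567
92200 = 144000/(1 + 17.5567·e^(−0.042t)) → 1 + 17.5567·e^(−0.042t) = 1.56182
e^(−0.042t) = 0.032 → t = ln(31.24957)/0.042 = 3.44201/0.042

t ≈ 82.0 weeks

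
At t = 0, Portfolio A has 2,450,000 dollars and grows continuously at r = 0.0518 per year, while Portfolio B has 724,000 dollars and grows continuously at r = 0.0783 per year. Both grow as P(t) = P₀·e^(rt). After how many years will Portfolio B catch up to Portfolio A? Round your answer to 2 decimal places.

2450000·e^(0.0518t) = 724000·e^(0.0783t)
2450000/724000 = e^((0.0783 − 0.0518)t) → ln(3.38398) = 0.0265·t
t = 1.21905 / 0.0265

t ≈ 46.00 years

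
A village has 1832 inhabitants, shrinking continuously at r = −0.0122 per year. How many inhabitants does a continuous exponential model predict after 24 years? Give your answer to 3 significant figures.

≈ 1,370 inhabitants

P(24) = 1832 · e^(-0.0122·24) = 1832 · e^(-0.2928)
= 1832 · 0.74617 ≈ 1366.99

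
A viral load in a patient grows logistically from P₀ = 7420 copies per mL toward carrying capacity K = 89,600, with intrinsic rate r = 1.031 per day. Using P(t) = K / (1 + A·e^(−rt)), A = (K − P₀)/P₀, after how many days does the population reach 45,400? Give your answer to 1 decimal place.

A = (89600 − 7420)/7420 = 11.07547
45400 = 89600/(1 + 11.07547·e^(−1.031t)) → 1 + 11.07547·e^(−1.031t) = 1.97357
e^(−1.031t) = 0.087903 → t = ln(11.37616)/1.031 = 2.43152/1.031

t ≈ 2.4 days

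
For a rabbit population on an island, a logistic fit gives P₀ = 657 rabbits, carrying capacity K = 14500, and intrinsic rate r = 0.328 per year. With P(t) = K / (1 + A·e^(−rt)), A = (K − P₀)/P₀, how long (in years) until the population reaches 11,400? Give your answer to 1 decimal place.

t ≈ 13.3 years

A = (14500 − 657)/657 = 21.07002
11400 = 14500/(1 + 21.07002·e^(−0.328t)) → 1 + 21.07002·e^(−0.328t) = 1.27193
e^(−0.328t) = 0.012906 → t = ln(77.48328)/0.328 = 4.35006/0.328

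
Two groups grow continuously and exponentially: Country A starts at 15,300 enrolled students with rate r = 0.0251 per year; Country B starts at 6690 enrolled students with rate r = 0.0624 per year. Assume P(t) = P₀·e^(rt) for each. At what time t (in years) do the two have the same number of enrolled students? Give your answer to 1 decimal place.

15300·e^(0.0251t) = 6690·e^(0.0624t)
15300/6690 = e^((0.0624 − 0.0251)t) → ln(2.287) = 0.0373·t
t = 0.82724 / 0.0373

t ≈ 22.2 years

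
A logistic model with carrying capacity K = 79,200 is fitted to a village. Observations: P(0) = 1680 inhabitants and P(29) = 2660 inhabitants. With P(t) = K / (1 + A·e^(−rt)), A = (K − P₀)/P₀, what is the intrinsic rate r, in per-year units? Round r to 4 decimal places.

A = (79200 − 1680)/1680 = 46.14286
2660 = 79200/(1 + 46.14286·e^(−r·29)) → e^(−29r) = (29.77444 − 1)/46.14286 = 0.623595
r = −ln(0.623595)/29 = 0.47225/29

r ≈ 0.0163 per year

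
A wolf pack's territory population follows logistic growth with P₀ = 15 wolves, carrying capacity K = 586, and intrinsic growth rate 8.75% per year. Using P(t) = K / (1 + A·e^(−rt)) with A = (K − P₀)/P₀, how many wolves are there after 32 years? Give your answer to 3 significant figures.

A = (586 − 15)/15 = 38.06667
P(32) = 586 / (1 + 38.06667·e^(−0.0875·32)) = 586 / (1 + 38.06667·0.06081)
= 586 / 3.31484 ≈ 176.78

≈ 177 wolves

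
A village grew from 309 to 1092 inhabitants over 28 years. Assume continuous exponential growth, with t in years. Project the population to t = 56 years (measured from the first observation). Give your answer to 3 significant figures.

≈ 3,860 inhabitants

r = ln(1092/309) / 28 ≈ 0.045087 per year
P(56) = 309 · e^(0.045087·56) = 309 · 12.48902 ≈ 3859.11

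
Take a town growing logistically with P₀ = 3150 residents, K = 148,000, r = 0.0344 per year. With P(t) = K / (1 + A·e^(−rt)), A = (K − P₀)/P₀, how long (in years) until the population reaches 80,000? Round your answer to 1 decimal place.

A = (148000 − 3150)/3150 = 45.98413
80000 = 148000/(1 + 45.98413·e^(−0.0344t)) → 1 + 45.98413·e^(−0.0344t) = 1.85
e^(−0.0344t) = 0.018485 → t = ln(54.09897)/0.0344 = 3.99082/0.0344

t ≈ 116.0 years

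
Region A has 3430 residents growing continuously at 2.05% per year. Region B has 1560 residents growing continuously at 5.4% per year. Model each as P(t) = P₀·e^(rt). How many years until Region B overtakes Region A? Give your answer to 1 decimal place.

3430·e^(0.0205t) = 1560·e^(0.054t)
3430/1560 = e^((0.054 − 0.0205)t) → ln(2.19872) = 0.0335·t
t = 0.78787 / 0.0335

t ≈ 23.5 years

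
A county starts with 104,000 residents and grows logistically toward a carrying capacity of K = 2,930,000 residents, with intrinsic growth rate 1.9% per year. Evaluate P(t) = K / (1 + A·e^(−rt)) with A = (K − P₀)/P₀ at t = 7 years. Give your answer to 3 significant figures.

≈ 118,000 residents

A = (2930000 − 104000)/104000 = 27.17308
P(7) = 2930000 / (1 + 27.17308·e^(−0.019·7)) = 2930000 / (1 + 27.17308·0.875465)
= 2930000 / 24.78908 ≈ 118197.2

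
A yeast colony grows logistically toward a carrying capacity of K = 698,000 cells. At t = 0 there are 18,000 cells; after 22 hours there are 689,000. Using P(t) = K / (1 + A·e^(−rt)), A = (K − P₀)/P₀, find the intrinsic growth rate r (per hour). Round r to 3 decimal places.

r ≈ 0.362 per hour

A = (698000 − 18000)/18000 = 37.77778
689000 = 698000/(1 + 37.77778·e^(−r·22)) → e^(−22r) = (1.01306 − 1)/37.77778 = 0.000346
r = −ln(0.000346)/22 = 7.96974/22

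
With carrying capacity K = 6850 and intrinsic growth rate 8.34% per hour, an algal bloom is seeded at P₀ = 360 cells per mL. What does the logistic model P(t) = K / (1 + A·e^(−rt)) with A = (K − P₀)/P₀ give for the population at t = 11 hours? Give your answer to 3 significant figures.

≈ 835 cells per mL

A = (6850 − 360)/360 = 18.02778
P(11) = 6850 / (1 + 18.02778·e^(−0.0834·11)) = 6850 / (1 + 18.02778·0.399557)
= 6850 / 8.20312 ≈ 835.05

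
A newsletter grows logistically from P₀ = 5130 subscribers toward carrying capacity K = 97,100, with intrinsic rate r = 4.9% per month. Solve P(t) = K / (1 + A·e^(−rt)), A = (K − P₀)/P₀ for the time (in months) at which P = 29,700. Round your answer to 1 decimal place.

A = (97100 − 5130)/5130 = 17.92788
29700 = 97100/(1 + 17.92788·e^(−0.049t)) → 1 + 17.92788·e^(−0.049t) = 3.26936
e^(−0.049t) = 0.126583 → t = ln(7.89997)/0.049 = 2.06686/0.049

t ≈ 42.2 months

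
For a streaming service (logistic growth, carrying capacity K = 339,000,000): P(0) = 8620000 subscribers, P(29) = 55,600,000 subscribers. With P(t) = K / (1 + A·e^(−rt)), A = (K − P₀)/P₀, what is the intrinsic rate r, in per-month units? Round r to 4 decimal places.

r ≈ 0.0696 per month

A = (339000000 − 8620000)/8620000 = 38.32715
55600000 = 339000000/(1 + 38.32715·e^(−r·29)) → e^(−29r) = (6.09712 − 1)/38.32715 = 0.13299
r = −ln(0.13299)/29 = 2.01748/29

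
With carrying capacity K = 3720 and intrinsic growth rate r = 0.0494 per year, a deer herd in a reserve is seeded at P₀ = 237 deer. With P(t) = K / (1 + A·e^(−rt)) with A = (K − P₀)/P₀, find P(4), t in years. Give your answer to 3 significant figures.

A = (3720 − 237)/237 = 14.6962
P(4) = 3720 / (1 + 14.6962·e^(−0.0494·4)) = 3720 / (1 + 14.6962·0.820698)
= 3720 / 13.06115 ≈ 284.81

≈ 285 deer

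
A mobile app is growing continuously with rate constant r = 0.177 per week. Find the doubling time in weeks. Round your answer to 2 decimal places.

doubling time ≈ 3.92 weeks

doubling time = ln(2) / |r| = 0.69315 / 0.177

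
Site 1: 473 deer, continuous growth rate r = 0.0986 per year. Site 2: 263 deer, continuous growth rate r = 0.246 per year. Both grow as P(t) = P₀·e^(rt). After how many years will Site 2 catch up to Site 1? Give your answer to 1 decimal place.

473·e^(0.0986t) = 263·e^(0.246t)
473/263 = e^((0.246 − 0.0986)t) → ln(1.79848) = 0.1474·t
t = 0.58694 / 0.1474

t ≈ 4.0 years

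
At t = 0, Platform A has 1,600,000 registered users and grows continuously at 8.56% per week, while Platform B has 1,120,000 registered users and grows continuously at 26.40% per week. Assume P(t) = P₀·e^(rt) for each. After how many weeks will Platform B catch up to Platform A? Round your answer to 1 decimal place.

t ≈ 2.0 weeks

1600000·e^(0.0856t) = 1120000·e^(0.264t)
1600000/1120000 = e^((0.264 − 0.0856)t) → ln(1.42857) = 0.1784·t
t = 0.35667 / 0.1784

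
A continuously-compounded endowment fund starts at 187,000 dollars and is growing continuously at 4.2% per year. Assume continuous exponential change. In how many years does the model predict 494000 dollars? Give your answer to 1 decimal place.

494000 = 187000 · e^(0.042·t)
t = ln(494000/187000) / 0.042 = ln(2.64171) / 0.042 = 0.97143 / 0.042

t ≈ 23.1 years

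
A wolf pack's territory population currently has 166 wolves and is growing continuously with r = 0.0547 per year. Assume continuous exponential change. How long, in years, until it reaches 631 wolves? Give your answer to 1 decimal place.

t ≈ 24.4 years

631 = 166 · e^(0.0547·t)
t = ln(631/166) / 0.0547 = ln(3.8012) / 0.0547 = 1.33532 / 0.0547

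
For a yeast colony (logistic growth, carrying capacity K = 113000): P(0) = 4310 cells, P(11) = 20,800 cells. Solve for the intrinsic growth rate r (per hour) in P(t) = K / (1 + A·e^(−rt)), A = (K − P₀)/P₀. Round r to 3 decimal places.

r ≈ 0.158 per hour

A = (113000 − 4310)/4310 = 25.2181
20800 = 113000/(1 + 25.2181·e^(−r·11)) → e^(−11r) = (5.43269 − 1)/25.2181 = 0.175774
r = −ln(0.175774)/11 = 1.73855/11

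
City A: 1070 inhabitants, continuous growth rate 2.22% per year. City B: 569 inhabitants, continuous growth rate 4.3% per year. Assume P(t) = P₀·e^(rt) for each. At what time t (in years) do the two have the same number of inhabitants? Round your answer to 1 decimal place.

1070·e^(0.0222t) = 569·e^(0.043t)
1070/569 = e^((0.043 − 0.0222)t) → ln(1.88049) = 0.0208·t
t = 0.63153 / 0.0208

t ≈ 30.4 years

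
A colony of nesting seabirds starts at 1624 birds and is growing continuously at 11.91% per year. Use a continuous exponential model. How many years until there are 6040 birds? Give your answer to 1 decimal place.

t ≈ 11.0 years

6040 = 1624 · e^(0.1191·t)
t = ln(6040/1624) / 0.1191 = ln(3.71921) / 0.1191 = 1.31351 / 0.1191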